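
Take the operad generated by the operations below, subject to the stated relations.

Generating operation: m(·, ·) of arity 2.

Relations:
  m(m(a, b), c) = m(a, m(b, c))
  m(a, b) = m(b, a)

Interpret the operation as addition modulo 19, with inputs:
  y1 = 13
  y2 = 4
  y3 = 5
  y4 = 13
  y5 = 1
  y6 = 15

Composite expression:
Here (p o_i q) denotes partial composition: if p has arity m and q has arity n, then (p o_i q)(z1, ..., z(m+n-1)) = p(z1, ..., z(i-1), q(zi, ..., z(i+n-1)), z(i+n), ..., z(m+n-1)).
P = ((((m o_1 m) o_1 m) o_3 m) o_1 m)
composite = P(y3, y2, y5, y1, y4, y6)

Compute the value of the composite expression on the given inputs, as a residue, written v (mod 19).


13 (mod 19)

m(y3, y2) = 9
m(m(y3, y2), y5) = 10
m(y1, y4) = 7
m(m(m(y3, y2), y5), m(y1, y4)) = 17
m(m(m(m(y3, y2), y5), m(y1, y4)), y6) = 13


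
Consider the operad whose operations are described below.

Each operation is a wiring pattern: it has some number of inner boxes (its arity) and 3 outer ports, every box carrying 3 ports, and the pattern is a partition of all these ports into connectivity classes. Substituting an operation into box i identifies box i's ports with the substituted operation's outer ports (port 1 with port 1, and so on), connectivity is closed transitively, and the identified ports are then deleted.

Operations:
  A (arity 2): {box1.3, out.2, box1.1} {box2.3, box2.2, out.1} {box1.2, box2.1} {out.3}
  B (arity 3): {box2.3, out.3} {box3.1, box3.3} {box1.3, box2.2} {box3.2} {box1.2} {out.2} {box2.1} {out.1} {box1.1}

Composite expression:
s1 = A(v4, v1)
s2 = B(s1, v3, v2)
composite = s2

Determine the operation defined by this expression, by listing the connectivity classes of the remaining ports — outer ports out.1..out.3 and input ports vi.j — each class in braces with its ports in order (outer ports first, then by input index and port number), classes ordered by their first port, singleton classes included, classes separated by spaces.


After gluing at B, chains via deleted ports link the v-ports.
through A, on inputs (v4, v1): {out.1, v1.2, v1.3} {out.2, v4.1, v4.3} {out.3} {v1.1, v4.2} (out.j = stage outer ports)
through B, on inputs (v4, v1, v3, v2): {out.1} {out.2} {out.3, v3.3} {v1.1, v4.2} {v1.2, v1.3} {v2.1, v2.3} {v2.2} {v3.1} {v3.2} {v4.1, v4.3} (out.j = stage outer ports)

{out.1} {out.2} {out.3, v3.3} {v1.1, v4.2} {v1.2, v1.3} {v2.1, v2.3} {v2.2} {v3.1} {v3.2} {v4.1, v4.3}


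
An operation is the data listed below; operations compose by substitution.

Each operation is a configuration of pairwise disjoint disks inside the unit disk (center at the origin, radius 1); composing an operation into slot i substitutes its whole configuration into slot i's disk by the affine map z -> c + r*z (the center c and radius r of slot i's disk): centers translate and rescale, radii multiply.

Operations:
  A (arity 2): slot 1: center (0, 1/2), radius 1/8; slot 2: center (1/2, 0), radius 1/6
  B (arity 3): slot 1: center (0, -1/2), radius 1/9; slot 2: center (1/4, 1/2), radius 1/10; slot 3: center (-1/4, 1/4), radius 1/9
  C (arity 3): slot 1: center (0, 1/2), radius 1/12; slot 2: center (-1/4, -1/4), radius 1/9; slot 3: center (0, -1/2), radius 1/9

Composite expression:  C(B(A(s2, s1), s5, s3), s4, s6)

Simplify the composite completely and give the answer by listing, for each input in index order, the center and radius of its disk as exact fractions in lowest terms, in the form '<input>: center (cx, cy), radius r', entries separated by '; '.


s1: center (1/216, 11/24), radius 1/648; s2: center (0, 25/54), radius 1/864; s3: center (-1/48, 25/48), radius 1/108; s4: center (-1/4, -1/4), radius 1/9; s5: center (1/48, 13/24), radius 1/120; s6: center (0, -1/2), radius 1/9

Follow each s-input down from C: c' goes to c + r*c', radius to r*r'.
tracing s2 down its 3-map path: center (0, 25/54), radius 1/864
tracing s1 down its 3-map path: center (1/216, 11/24), radius 1/648
tracing s5 down its 2-map path: center (1/48, 13/24), radius 1/120
tracing s3 down its 2-map path: center (-1/48, 25/48), radius 1/108
tracing s4 down its 1-map path: center (-1/4, -1/4), radius 1/9
tracing s6 down its 1-map path: center (0, -1/2), radius 1/9


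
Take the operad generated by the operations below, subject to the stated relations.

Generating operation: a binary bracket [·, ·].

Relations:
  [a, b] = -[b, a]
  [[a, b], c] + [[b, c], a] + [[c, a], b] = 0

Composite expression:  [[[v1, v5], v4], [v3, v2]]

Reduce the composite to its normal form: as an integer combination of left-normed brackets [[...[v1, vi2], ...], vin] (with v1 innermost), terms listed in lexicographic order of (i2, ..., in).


-[[[[v1, v5], v4], v2], v3] + [[[[v1, v5], v4], v3], v2]

Skip Jacobi rewriting: expand, keep v1-initial words, read off terms.
Composite bracket: [[[v1, v5], v4], [v3, v2]]
Full expansion: 16 signed words from ab - ba (2^4 = 16).
Coefficients come from the v1-initial words:
  from v1v5v4v2v3, sign -1: term -[[[[v1, v5], v4], v2], v3]
  from v1v5v4v3v2, sign +1: term +[[[[v1, v5], v4], v3], v2]


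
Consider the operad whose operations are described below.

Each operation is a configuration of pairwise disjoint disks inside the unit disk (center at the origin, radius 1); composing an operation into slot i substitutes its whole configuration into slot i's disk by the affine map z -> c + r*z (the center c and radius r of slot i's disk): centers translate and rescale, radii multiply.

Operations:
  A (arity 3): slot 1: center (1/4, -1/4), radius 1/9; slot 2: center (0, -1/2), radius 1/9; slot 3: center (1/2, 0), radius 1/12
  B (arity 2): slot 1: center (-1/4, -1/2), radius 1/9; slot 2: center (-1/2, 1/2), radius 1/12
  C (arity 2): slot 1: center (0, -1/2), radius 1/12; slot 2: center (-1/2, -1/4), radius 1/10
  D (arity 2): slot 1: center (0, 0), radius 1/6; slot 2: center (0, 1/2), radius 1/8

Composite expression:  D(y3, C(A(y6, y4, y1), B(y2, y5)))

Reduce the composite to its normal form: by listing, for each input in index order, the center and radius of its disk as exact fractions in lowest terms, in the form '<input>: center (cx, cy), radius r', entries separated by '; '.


y1: center (1/192, 7/16), radius 1/1152; y2: center (-21/320, 37/80), radius 1/720; y3: center (0, 0), radius 1/6; y4: center (0, 83/192), radius 1/864; y5: center (-11/160, 19/40), radius 1/960; y6: center (1/384, 167/384), radius 1/864


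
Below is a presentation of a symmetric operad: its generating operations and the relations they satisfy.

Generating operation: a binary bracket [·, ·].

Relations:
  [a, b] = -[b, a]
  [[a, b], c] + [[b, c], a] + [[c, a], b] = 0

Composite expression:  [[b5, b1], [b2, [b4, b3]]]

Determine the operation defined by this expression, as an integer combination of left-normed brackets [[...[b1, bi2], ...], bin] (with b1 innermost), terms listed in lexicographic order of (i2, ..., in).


[[[[b1, b5], b2], b3], b4] - [[[[b1, b5], b2], b4], b3] - [[[[b1, b5], b3], b4], b2] + [[[[b1, b5], b4], b3], b2]

In the tensor algebra, words opening b1 carry the b1-anchored form.
Composite bracket: [[b5, b1], [b2, [b4, b3]]]
Expanding via [a, b] = ab - ba: 16 signed words (2^4 = 16).
Only words starting with b1 matter:
  sign of b1b5b2b3b4 is +1, so it contributes +[[[[b1, b5], b2], b3], b4]
  sign of b1b5b2b4b3 is -1, so it contributes -[[[[b1, b5], b2], b4], b3]
  sign of b1b5b3b4b2 is -1, so it contributes -[[[[b1, b5], b3], b4], b2]
  sign of b1b5b4b3b2 is +1, so it contributes +[[[[b1, b5], b4], b3], b2]


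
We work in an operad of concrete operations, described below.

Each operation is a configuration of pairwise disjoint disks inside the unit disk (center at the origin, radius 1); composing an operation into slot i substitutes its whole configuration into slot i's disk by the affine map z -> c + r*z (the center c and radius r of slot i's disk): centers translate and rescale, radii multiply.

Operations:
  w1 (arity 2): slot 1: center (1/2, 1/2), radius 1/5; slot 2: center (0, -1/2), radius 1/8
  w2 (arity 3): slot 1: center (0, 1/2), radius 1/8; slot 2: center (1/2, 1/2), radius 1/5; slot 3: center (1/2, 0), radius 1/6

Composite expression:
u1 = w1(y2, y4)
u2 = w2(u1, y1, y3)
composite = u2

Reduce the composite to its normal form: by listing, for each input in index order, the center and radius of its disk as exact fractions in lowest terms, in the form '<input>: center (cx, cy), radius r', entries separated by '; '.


y1: center (1/2, 1/2), radius 1/5; y2: center (1/16, 9/16), radius 1/40; y3: center (1/2, 0), radius 1/6; y4: center (0, 7/16), radius 1/64


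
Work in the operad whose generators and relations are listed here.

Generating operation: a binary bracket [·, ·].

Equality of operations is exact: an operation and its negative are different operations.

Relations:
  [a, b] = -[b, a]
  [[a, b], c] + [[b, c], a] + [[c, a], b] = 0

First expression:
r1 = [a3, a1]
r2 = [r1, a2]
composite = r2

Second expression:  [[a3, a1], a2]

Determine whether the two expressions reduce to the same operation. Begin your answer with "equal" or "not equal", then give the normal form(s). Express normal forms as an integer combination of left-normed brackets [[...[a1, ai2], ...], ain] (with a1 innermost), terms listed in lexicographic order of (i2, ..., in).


equal; the common form is -[[a1, a3], a2]

The first expression, normalized: -[[a1, a3], a2]
The second expression, normalized: -[[a1, a3], a2]
The forms coincide; equal.


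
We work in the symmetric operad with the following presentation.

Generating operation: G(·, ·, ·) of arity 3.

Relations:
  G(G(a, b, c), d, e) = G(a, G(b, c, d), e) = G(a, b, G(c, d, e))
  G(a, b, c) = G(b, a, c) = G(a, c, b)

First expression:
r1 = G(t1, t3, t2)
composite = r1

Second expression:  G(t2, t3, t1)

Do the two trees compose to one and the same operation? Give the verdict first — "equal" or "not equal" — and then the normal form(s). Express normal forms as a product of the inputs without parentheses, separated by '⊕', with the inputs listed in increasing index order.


equal; both compose to t1 ⊕ t2 ⊕ t3

The first expression, normalized: t1 ⊕ t2 ⊕ t3
The second expression, normalized: t1 ⊕ t2 ⊕ t3
Same normal form: equal.


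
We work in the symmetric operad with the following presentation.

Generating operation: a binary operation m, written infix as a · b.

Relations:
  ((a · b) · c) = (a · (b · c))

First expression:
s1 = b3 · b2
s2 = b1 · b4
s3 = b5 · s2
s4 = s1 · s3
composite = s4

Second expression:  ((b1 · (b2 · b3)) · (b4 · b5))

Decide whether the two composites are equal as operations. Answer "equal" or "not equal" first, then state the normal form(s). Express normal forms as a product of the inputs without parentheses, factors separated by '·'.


not equal: they reduce to b3 · b2 · b5 · b1 · b4 and b1 · b2 · b3 · b4 · b5

Normal form of the first expression: b3 · b2 · b5 · b1 · b4
Normal form of the second expression: b1 · b2 · b3 · b4 · b5
They disagree, so not equal.


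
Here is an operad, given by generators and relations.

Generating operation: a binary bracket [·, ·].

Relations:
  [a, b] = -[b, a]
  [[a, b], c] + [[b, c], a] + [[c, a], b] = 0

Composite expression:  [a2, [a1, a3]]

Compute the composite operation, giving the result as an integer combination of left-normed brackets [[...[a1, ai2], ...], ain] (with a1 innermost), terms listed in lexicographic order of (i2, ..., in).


-[[a1, a3], a2]

In the tensor algebra, words opening a1 carry the a1-anchored form.
Composite bracket: [a2, [a1, a3]]
The bracket unfolds into 4 signed words via [a, b] = ab - ba (2^2 = 4).
Keep just the words that open with a1:
  from a1a3a2, sign -1: term -[[a1, a3], a2]


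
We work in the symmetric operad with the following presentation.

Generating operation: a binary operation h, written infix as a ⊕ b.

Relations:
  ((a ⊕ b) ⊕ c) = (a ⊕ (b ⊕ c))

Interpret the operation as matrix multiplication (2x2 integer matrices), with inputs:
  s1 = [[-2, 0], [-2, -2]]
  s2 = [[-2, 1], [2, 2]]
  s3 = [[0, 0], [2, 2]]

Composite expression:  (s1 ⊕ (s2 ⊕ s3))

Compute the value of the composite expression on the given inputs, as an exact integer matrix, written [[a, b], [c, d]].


(s2 ⊕ s3) = [[2, 2], [4, 4]]
(s1 ⊕ (s2 ⊕ s3)) = [[-4, -4], [-12, -12]]

[[-4, -4], [-12, -12]]


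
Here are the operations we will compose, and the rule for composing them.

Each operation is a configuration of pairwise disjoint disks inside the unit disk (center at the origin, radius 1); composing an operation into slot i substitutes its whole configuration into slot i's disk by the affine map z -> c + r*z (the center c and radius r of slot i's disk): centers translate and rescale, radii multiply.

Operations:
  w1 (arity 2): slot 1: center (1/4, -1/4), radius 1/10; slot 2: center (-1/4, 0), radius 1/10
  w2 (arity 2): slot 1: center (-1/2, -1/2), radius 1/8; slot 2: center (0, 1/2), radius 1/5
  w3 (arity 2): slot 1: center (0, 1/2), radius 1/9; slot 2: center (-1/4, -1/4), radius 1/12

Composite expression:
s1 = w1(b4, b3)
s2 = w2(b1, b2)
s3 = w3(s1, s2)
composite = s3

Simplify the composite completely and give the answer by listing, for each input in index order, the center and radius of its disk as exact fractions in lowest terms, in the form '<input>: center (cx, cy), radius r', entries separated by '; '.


b1: center (-7/24, -7/24), radius 1/96; b2: center (-1/4, -5/24), radius 1/60; b3: center (-1/36, 1/2), radius 1/90; b4: center (1/36, 17/36), radius 1/90


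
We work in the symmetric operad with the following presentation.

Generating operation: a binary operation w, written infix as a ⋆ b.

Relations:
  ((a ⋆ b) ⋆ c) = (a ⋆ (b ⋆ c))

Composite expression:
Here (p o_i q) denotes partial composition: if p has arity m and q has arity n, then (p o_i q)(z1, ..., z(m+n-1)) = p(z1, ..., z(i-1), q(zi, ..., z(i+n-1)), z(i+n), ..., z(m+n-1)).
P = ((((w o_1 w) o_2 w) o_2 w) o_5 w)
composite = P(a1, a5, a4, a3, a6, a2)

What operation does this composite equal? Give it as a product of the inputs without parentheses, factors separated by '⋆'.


a1 ⋆ a5 ⋆ a4 ⋆ a3 ⋆ a6 ⋆ a2

The w-tree's shape is irrelevant; the a-reading-order decides.
(a5 ⋆ a4) linearizes to a5 ⋆ a4
((a5 ⋆ a4) ⋆ a3) linearizes to a5 ⋆ a4 ⋆ a3
(a1 ⋆ ((a5 ⋆ a4) ⋆ a3)) linearizes to a1 ⋆ a5 ⋆ a4 ⋆ a3
(a6 ⋆ a2) linearizes to a6 ⋆ a2
((a1 ⋆ ((a5 ⋆ a4) ⋆ a3)) ⋆ (a6 ⋆ a2)) linearizes to a1 ⋆ a5 ⋆ a4 ⋆ a3 ⋆ a6 ⋆ a2


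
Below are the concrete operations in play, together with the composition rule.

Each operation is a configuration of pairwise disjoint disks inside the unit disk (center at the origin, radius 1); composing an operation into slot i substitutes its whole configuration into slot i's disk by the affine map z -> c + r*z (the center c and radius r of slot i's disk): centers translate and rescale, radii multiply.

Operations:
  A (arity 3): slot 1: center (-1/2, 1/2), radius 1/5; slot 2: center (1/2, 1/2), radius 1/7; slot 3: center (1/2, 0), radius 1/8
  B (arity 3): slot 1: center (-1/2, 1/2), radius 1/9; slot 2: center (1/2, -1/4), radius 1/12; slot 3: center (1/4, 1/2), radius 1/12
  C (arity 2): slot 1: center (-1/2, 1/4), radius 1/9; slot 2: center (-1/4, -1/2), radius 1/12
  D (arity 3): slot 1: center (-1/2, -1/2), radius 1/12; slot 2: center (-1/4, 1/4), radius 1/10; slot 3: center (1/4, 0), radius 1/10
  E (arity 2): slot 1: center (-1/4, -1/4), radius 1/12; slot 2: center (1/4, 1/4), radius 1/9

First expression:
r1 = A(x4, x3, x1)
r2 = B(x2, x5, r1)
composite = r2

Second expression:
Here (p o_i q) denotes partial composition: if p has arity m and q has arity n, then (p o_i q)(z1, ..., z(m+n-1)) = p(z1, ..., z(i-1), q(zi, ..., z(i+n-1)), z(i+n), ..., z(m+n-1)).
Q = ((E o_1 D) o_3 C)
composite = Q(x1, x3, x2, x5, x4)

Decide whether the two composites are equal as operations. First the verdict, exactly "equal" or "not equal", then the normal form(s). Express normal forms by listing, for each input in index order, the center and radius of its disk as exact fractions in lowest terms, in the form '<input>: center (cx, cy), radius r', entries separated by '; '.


not equal: they reduce to x1: center (7/24, 1/2), radius 1/96; x2: center (-1/2, 1/2), radius 1/9; x3: center (7/24, 13/24), radius 1/84; x4: center (5/24, 13/24), radius 1/60; x5: center (1/2, -1/4), radius 1/12 and x1: center (-7/24, -7/24), radius 1/144; x2: center (-7/30, -119/480), radius 1/1080; x3: center (-13/48, -11/48), radius 1/120; x4: center (1/4, 1/4), radius 1/9; x5: center (-37/160, -61/240), radius 1/1440


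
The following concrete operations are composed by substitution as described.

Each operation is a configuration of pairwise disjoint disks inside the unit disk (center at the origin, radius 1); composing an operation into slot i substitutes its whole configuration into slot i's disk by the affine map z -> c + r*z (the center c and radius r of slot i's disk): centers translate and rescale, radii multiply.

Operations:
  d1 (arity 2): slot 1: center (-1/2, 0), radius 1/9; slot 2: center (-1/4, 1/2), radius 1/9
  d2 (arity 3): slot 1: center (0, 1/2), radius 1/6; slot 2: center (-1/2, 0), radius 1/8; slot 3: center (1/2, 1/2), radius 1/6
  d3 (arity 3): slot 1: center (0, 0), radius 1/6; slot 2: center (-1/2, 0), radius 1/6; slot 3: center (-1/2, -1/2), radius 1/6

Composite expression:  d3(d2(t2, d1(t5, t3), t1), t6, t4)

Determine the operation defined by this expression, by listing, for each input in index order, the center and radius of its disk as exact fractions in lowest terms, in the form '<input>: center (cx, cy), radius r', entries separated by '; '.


t1: center (1/12, 1/12), radius 1/36; t2: center (0, 1/12), radius 1/36; t3: center (-17/192, 1/96), radius 1/432; t4: center (-1/2, -1/2), radius 1/6; t5: center (-3/32, 0), radius 1/432; t6: center (-1/2, 0), radius 1/6

Nesting under d3 composes maps z -> c + r*z down each t-path.
input t2: composing its 2 substitution steps yields center (0, 1/12), radius 1/36
input t5: composing its 3 substitution steps yields center (-3/32, 0), radius 1/432
input t3: composing its 3 substitution steps yields center (-17/192, 1/96), radius 1/432
input t1: composing its 2 substitution steps yields center (1/12, 1/12), radius 1/36
input t6: composing its 1 substitution step yields center (-1/2, 0), radius 1/6
input t4: composing its 1 substitution step yields center (-1/2, -1/2), radius 1/6


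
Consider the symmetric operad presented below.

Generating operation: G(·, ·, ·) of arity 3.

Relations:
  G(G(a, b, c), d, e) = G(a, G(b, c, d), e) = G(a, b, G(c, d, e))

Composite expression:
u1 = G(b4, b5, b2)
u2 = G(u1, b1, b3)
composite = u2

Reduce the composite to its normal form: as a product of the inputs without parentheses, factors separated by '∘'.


The G-tree's shape is irrelevant; the b-reading-order decides.
G(b4, b5, b2) unparenthesizes to b4 ∘ b5 ∘ b2
G(G(b4, b5, b2), b1, b3) unparenthesizes to b4 ∘ b5 ∘ b2 ∘ b1 ∘ b3

b4 ∘ b5 ∘ b2 ∘ b1 ∘ b3


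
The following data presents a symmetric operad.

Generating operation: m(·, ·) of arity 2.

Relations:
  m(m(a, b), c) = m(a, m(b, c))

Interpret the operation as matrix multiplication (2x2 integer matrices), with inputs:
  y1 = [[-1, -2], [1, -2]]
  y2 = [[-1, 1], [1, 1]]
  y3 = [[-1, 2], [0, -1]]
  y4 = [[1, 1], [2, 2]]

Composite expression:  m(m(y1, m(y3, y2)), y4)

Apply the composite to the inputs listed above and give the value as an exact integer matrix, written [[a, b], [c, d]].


m(y3, y2) = [[3, 1], [-1, -1]]
m(y1, m(y3, y2)) = [[-1, 1], [5, 3]]
m(m(y1, m(y3, y2)), y4) = [[1, 1], [11, 11]]

[[1, 1], [11, 11]]


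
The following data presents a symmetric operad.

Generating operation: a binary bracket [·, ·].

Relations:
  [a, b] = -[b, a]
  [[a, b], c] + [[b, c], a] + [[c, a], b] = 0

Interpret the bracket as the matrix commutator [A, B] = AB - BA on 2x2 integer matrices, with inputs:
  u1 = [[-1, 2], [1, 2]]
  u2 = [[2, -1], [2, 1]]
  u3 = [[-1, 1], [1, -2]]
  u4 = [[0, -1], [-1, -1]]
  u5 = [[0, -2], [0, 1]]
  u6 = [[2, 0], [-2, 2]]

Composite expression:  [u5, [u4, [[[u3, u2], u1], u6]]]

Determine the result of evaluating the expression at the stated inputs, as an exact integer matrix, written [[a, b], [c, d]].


[[-48, 24], [24, 48]]

[u3, u2] = [[3, -2], [-1, -3]]
[[u3, u2], u1] = [[0, 6], [-3, 0]]
[[[u3, u2], u1], u6] = [[-12, 0], [0, 12]]
[u4, [[[u3, u2], u1], u6]] = [[0, -24], [24, 0]]
[u5, [u4, [[[u3, u2], u1], u6]]] = [[-48, 24], [24, 48]]


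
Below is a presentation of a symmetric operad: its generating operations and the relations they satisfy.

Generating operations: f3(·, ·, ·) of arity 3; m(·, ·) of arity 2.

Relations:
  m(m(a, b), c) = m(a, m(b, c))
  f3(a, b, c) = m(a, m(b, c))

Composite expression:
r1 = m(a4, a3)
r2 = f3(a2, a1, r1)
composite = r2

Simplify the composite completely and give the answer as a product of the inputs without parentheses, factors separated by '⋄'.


The f3-tree's shape is irrelevant; the a-reading-order decides.
m(a4, a3) collapses to a4 ⋄ a3
f3(a2, a1, m(a4, a3)) collapses to a2 ⋄ a1 ⋄ a4 ⋄ a3

a2 ⋄ a1 ⋄ a4 ⋄ a3


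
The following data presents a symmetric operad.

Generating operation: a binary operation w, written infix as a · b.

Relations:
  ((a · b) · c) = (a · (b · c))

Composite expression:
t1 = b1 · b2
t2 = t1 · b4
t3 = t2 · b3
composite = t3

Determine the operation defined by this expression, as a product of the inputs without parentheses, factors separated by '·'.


b1 · b2 · b4 · b3

Associativity of w dissolves the nesting; only the b-input order survives.
(b1 · b2) unparenthesizes to b1 · b2
((b1 · b2) · b4) unparenthesizes to b1 · b2 · b4
(((b1 · b2) · b4) · b3) unparenthesizes to b1 · b2 · b4 · b3


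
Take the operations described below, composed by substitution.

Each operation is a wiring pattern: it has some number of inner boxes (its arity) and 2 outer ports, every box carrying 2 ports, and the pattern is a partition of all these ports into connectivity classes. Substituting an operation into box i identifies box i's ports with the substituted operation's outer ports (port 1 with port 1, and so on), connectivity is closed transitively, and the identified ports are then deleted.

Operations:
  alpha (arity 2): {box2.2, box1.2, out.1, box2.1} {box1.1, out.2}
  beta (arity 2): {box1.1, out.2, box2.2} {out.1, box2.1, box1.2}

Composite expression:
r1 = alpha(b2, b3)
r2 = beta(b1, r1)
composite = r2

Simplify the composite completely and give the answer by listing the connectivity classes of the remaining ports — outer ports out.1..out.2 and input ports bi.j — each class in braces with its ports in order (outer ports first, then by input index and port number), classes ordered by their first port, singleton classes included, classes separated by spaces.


{out.1, b1.2, b2.2, b3.1, b3.2} {out.2, b1.1, b2.1}


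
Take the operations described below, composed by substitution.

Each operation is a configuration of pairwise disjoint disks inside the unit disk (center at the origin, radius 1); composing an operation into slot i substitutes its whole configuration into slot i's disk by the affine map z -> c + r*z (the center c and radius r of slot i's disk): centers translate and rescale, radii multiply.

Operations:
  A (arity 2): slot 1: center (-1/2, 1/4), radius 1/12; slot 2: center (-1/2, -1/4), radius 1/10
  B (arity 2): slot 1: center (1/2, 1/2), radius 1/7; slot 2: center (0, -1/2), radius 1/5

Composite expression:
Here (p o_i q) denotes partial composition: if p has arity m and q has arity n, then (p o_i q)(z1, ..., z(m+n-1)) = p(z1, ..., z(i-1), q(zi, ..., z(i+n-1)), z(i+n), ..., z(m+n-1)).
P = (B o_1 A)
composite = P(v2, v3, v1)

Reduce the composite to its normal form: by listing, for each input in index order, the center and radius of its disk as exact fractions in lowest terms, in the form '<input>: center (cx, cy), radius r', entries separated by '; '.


v1: center (0, -1/2), radius 1/5; v2: center (3/7, 15/28), radius 1/84; v3: center (3/7, 13/28), radius 1/70


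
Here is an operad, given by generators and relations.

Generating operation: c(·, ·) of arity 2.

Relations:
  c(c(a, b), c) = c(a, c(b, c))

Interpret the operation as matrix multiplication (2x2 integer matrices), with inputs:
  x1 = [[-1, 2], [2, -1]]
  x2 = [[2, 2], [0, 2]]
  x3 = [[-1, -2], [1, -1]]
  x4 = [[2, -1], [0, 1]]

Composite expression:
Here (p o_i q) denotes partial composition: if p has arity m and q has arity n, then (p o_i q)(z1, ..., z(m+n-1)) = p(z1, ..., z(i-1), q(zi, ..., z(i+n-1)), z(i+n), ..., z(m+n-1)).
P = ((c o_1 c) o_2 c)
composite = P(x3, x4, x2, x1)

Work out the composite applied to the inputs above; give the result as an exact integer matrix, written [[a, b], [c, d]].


c(x4, x2) = [[4, 2], [0, 2]]
c(x3, c(x4, x2)) = [[-4, -6], [4, 0]]
c(c(x3, c(x4, x2)), x1) = [[-8, -2], [-4, 8]]

[[-8, -2], [-4, 8]]


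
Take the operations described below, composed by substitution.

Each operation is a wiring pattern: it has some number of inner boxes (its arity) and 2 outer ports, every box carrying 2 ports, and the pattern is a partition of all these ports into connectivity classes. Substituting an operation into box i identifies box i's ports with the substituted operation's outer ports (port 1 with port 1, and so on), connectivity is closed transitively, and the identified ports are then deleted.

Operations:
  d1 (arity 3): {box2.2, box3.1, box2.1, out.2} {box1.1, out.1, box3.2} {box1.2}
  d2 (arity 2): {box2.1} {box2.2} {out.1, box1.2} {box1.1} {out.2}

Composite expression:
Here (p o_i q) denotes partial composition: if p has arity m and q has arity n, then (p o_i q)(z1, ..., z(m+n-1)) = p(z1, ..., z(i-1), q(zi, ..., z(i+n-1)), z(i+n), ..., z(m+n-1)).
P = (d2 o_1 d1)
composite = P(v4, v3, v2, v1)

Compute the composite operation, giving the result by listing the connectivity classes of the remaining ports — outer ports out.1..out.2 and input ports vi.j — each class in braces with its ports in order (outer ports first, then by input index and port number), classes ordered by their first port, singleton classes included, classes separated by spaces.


Reachability decides: close wires over d2-identified ports.
after d1, the pattern on (v4, v3, v2) reads {out.1, v2.2, v4.1} {out.2, v2.1, v3.1, v3.2} {v4.2} (out.j = its outer ports)
after d2, the pattern on (v4, v3, v2, v1) reads {out.1, v2.1, v3.1, v3.2} {out.2} {v1.1} {v1.2} {v2.2, v4.1} {v4.2} (out.j = its outer ports)

{out.1, v2.1, v3.1, v3.2} {out.2} {v1.1} {v1.2} {v2.2, v4.1} {v4.2}


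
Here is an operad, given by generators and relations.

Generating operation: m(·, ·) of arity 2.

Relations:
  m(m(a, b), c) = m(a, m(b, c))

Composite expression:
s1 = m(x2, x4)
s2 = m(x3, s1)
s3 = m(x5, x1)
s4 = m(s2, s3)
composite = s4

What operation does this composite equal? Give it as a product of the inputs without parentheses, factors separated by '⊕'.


x3 ⊕ x2 ⊕ x4 ⊕ x5 ⊕ x1


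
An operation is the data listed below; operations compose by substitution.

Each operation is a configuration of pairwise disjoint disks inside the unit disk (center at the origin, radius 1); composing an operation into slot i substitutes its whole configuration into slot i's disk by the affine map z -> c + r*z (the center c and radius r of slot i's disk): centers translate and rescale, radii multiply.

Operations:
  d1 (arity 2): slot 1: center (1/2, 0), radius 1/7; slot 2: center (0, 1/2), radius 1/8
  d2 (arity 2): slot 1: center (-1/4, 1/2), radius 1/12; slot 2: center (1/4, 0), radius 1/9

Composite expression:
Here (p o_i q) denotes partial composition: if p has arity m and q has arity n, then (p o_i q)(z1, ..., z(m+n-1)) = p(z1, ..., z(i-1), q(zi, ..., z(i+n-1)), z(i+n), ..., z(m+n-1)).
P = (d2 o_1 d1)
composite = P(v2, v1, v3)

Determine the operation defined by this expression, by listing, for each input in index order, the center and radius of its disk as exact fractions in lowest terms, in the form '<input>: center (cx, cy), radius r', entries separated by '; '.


Only the slot chain above each v matters under d2; compose those maps.
input v2: applying the 2 nested substitutions gives center (-5/24, 1/2), radius 1/84
input v1: applying the 2 nested substitutions gives center (-1/4, 13/24), radius 1/96
input v3: applying the 1 nested substitution gives center (1/4, 0), radius 1/9

v1: center (-1/4, 13/24), radius 1/96; v2: center (-5/24, 1/2), radius 1/84; v3: center (1/4, 0), radius 1/9


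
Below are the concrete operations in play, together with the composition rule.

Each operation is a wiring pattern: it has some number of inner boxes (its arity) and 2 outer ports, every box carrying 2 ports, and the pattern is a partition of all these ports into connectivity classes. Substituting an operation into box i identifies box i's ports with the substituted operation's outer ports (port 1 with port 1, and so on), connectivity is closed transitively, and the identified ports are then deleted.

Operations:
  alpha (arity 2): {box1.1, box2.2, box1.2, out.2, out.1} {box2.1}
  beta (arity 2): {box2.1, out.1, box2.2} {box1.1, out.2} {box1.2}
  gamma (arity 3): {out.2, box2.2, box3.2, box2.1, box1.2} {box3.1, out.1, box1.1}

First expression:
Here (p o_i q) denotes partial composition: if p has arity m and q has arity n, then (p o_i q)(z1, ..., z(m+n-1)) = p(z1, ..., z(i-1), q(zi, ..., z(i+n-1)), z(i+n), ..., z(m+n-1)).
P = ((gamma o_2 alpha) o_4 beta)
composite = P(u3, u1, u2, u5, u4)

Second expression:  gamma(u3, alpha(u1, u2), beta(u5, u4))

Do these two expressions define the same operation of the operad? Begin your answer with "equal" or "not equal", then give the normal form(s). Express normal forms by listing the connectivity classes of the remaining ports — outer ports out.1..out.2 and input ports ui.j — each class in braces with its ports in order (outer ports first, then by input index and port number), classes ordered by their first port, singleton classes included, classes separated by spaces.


equal; both compose to {out.1, u3.1, u4.1, u4.2} {out.2, u1.1, u1.2, u2.2, u3.2, u5.1} {u2.1} {u5.2}


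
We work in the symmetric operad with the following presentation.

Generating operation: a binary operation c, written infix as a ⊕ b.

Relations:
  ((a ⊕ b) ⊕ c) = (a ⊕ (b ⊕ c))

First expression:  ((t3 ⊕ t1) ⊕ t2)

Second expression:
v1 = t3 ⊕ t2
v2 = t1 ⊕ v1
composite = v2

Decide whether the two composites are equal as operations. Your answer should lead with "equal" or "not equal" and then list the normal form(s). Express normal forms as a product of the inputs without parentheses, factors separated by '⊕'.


not equal: they reduce to t3 ⊕ t1 ⊕ t2 and t1 ⊕ t3 ⊕ t2


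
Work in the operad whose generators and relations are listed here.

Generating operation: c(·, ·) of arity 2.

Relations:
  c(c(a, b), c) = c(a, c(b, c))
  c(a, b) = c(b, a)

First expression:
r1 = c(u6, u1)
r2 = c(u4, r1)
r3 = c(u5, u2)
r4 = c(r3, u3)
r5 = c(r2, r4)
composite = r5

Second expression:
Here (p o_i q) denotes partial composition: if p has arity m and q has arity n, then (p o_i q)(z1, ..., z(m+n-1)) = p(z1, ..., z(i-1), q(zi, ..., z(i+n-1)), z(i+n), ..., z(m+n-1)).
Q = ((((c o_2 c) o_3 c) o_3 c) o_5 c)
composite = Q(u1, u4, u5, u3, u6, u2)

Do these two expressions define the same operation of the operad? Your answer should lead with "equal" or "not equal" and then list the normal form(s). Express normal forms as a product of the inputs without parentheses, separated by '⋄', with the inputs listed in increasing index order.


In normal form, the first expression is u1 ⋄ u2 ⋄ u3 ⋄ u4 ⋄ u5 ⋄ u6
In normal form, the second expression is u1 ⋄ u2 ⋄ u3 ⋄ u4 ⋄ u5 ⋄ u6
The normal forms match — equal.

equal; both compose to u1 ⋄ u2 ⋄ u3 ⋄ u4 ⋄ u5 ⋄ u6


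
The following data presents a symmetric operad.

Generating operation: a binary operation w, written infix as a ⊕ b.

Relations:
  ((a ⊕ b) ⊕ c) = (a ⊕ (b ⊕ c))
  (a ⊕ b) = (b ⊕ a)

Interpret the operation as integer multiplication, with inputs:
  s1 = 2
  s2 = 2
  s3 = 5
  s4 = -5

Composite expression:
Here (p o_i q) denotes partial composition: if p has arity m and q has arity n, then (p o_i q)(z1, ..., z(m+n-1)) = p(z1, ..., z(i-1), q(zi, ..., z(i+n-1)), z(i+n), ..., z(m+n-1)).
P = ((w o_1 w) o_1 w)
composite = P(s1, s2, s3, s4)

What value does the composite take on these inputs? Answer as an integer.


-100

(s1 ⊕ s2) = 4
((s1 ⊕ s2) ⊕ s3) = 20
(((s1 ⊕ s2) ⊕ s3) ⊕ s4) = -100


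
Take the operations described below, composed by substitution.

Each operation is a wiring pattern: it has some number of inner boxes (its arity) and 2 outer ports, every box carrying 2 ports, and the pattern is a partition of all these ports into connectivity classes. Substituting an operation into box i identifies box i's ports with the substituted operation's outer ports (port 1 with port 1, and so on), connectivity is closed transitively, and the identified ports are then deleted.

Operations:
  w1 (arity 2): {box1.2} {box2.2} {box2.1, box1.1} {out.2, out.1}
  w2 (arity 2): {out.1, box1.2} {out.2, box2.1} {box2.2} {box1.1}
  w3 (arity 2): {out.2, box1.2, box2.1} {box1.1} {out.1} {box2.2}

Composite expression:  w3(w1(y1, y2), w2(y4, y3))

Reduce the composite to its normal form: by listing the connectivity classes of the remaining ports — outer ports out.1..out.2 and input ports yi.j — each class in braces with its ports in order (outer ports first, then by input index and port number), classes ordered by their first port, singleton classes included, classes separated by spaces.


{out.1} {out.2, y4.2} {y1.1, y2.1} {y1.2} {y2.2} {y3.1} {y3.2} {y4.1}

Two ports join when wires chain via w3-identified ports.
composing w1 on (y1, y2), with out.j its own outer ports: {out.1, out.2} {y1.1, y2.1} {y1.2} {y2.2}
composing w2 on (y4, y3), with out.j its own outer ports: {out.1, y4.2} {out.2, y3.1} {y3.2} {y4.1}
composing w3 on (y1, y2, y4, y3), with out.j its own outer ports: {out.1} {out.2, y4.2} {y1.1, y2.1} {y1.2} {y2.2} {y3.1} {y3.2} {y4.1}


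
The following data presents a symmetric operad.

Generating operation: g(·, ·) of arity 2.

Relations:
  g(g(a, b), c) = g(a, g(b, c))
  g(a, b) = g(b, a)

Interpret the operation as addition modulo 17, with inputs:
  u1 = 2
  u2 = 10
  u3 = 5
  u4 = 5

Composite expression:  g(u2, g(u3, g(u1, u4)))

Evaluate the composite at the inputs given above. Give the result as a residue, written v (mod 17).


g(u1, u4) = 7
g(u3, g(u1, u4)) = 12
g(u2, g(u3, g(u1, u4))) = 5

5 (mod 17)


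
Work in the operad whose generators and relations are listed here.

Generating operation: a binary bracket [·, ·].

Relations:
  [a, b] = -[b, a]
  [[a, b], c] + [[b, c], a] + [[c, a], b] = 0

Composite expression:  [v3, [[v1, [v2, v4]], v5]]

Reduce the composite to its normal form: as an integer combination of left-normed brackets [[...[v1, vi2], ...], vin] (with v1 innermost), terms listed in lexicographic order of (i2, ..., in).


-[[[[v1, v2], v4], v5], v3] + [[[[v1, v4], v2], v5], v3]

In the tensor algebra, words opening v1 carry the v1-anchored form.
Composite bracket: [v3, [[v1, [v2, v4]], v5]]
Applying ab - ba throughout gives 16 signed words (2^4 = 16).
Coefficients come from the v1-initial words:
  v1v2v4v5v3 appears with sign -1, giving the term -[[[[v1, v2], v4], v5], v3]
  v1v4v2v5v3 appears with sign +1, giving the term +[[[[v1, v4], v2], v5], v3]


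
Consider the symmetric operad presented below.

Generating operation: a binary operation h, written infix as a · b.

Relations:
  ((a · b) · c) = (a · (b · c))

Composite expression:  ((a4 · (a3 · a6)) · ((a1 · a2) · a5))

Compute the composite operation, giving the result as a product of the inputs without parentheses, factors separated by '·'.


a4 · a3 · a6 · a1 · a2 · a5

All parenthesizations of h agree; list the a-inputs left to right.
(a3 · a6) collapses to a3 · a6
(a4 · (a3 · a6)) collapses to a4 · a3 · a6
(a1 · a2) collapses to a1 · a2
((a1 · a2) · a5) collapses to a1 · a2 · a5
((a4 · (a3 · a6)) · ((a1 · a2) · a5)) collapses to a4 · a3 · a6 · a1 · a2 · a5


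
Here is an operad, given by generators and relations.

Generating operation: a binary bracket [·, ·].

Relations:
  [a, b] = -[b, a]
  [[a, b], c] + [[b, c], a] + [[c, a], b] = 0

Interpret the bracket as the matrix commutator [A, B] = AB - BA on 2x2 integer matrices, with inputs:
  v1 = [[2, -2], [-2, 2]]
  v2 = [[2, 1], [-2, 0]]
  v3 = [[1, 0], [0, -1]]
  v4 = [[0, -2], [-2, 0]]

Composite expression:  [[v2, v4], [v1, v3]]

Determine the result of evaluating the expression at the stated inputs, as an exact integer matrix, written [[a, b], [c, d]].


[[0, -48], [-48, 0]]

[v2, v4] = [[-6, -4], [4, 6]]
[v1, v3] = [[0, 4], [-4, 0]]
[[v2, v4], [v1, v3]] = [[0, -48], [-48, 0]]


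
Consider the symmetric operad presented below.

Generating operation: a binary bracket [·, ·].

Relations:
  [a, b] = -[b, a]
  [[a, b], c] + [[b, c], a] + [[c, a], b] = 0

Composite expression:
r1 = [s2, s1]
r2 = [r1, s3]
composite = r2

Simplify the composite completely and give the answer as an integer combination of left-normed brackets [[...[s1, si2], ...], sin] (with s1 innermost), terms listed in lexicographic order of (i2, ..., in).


Antisymmetry and Jacobi reduce to s1-anchored left-normed brackets.
Composite bracket: [[s2, s1], s3]
Full expansion: 4 signed words from ab - ba (2^2 = 4).
Coefficients come from the s1-initial words:
  the word s1s2s3 carries sign -1 and contributes -[[s1, s2], s3]

-[[s1, s2], s3]


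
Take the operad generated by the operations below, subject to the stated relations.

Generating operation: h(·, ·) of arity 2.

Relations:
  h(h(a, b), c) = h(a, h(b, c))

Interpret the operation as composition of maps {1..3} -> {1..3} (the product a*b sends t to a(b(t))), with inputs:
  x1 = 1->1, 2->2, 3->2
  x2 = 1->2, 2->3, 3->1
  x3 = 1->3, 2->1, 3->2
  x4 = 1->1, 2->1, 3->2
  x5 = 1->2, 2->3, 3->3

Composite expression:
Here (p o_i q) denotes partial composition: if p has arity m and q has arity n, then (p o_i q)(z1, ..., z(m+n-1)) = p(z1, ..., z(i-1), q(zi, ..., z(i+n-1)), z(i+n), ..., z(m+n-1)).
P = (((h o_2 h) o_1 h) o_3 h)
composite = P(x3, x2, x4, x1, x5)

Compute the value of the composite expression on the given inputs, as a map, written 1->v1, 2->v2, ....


1->1, 2->1, 3->1

h(x3, x2) = 1->1, 2->2, 3->3
h(x4, x1) = 1->1, 2->1, 3->1
h(h(x4, x1), x5) = 1->1, 2->1, 3->1
h(h(x3, x2), h(h(x4, x1), x5)) = 1->1, 2->1, 3->1


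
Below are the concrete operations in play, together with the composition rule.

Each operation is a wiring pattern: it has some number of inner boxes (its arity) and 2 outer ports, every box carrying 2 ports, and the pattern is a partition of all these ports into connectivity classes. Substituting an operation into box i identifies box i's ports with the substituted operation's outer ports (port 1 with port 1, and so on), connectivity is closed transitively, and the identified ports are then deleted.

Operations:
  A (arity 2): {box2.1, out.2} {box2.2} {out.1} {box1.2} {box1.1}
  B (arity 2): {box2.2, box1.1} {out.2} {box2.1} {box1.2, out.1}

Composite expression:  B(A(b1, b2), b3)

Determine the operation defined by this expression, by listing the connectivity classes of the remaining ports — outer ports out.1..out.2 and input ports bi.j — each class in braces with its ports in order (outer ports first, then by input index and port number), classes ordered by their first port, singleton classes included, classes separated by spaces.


{out.1, b2.1} {out.2} {b1.1} {b1.2} {b2.2} {b3.1} {b3.2}

Reachability decides: close wires over B-identified ports.
stage A: inputs (b1, b2), connectivity {out.1} {out.2, b2.1} {b1.1} {b1.2} {b2.2}, out.j its boundary
stage B: inputs (b1, b2, b3), connectivity {out.1, b2.1} {out.2} {b1.1} {b1.2} {b2.2} {b3.1} {b3.2}, out.j its boundary


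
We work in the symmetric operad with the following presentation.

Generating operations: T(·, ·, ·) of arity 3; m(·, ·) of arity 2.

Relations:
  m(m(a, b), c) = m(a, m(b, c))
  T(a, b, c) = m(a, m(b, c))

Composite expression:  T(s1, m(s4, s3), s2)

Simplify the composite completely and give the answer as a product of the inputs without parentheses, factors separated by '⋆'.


s1 ⋆ s4 ⋆ s3 ⋆ s2

Under associativity of T, the answer is the s's in reading order.
m(s4, s3) reduces to s4 ⋆ s3
T(s1, m(s4, s3), s2) reduces to s1 ⋆ s4 ⋆ s3 ⋆ s2
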